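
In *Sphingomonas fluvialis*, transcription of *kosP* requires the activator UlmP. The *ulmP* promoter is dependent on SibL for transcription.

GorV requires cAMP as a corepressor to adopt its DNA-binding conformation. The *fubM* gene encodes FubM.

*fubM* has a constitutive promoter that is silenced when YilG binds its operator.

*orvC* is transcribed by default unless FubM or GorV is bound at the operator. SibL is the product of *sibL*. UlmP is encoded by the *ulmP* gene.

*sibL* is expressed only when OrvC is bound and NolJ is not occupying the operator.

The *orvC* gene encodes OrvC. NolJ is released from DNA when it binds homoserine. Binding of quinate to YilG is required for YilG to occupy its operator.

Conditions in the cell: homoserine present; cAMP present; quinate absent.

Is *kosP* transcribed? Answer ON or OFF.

Quinate is absent, so YilG is inactive.
With no repressor bound, *fubM* is transcribed.
So FubM is produced and active.
cAMP is present, so GorV is active.
With repressor FubM bound, *orvC* is not transcribed.
So OrvC is not produced.
Homoserine is present, so NolJ is inactive.
Required activator OrvC is absent, so *sibL* is not transcribed.
So SibL is not produced.
Required activator SibL is absent, so *ulmP* is not transcribed.
So UlmP is not produced.
Required activator UlmP is absent, so *kosP* is not transcribed.

OFF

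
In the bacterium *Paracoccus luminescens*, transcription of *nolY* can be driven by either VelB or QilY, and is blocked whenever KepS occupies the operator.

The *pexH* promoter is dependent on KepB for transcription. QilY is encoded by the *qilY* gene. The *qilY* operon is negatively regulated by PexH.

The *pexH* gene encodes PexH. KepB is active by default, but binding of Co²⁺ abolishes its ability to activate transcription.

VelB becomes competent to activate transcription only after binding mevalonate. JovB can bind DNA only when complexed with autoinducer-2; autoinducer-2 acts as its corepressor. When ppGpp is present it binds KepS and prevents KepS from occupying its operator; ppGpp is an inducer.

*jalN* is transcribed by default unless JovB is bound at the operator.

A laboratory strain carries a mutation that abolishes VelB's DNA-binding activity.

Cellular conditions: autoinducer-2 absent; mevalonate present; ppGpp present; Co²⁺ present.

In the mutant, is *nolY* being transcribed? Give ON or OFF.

VelB is non-functional in this strain, so it has no effect.
ppGpp is present, so KepS is inactive.
Co²⁺ is present, so KepB is inactive.
Required activator KepB is absent, so *pexH* is not transcribed.
So PexH is not produced.
With no repressor bound, *qilY* is transcribed.
So QilY is produced and active.
Activator QilY is present, so *nolY* is transcribed.

ON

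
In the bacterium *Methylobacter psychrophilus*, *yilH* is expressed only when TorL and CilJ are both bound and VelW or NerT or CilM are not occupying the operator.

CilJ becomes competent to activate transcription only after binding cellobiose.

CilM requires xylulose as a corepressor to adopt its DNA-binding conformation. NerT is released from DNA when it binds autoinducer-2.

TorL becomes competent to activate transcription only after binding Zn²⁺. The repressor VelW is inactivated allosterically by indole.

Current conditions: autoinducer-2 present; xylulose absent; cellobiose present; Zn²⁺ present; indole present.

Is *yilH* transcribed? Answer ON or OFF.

Indole is present, so VelW is inactive.
Autoinducer-2 is present, so NerT is inactive.
Zn²⁺ is present, so TorL is active.
Cellobiose is present, so CilJ is active.
Xylulose is absent, so CilM is inactive.
No repressor is bound and TorL and CilJ are active, so *yilH* is transcribed.

ON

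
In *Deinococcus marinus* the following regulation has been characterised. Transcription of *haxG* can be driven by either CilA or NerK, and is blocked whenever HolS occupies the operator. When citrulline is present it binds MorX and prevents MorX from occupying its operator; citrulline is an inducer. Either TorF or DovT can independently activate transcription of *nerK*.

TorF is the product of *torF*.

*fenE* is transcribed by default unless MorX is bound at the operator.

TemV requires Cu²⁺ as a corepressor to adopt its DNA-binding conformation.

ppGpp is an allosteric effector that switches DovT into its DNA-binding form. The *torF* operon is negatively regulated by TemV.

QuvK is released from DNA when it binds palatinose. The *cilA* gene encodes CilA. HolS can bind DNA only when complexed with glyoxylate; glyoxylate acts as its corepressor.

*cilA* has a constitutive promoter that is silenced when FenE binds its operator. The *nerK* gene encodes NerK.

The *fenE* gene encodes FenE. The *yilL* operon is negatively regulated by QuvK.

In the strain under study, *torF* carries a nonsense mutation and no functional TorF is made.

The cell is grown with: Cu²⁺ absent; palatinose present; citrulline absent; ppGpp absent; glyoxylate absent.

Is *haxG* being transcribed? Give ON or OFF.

ON

Citrulline is absent, so MorX is active.
With repressor MorX bound, *fenE* is not transcribed.
So FenE is not produced.
With no repressor bound, *cilA* is transcribed.
So CilA is produced and active.
TorF is non-functional in this strain, so it has no effect.
ppGpp is absent, so DovT is inactive.
No activator is available at the *nerK* promoter, so *nerK* is not transcribed.
So NerK is not produced.
Glyoxylate is absent, so HolS is inactive.
Activator CilA is present, so *haxG* is transcribed.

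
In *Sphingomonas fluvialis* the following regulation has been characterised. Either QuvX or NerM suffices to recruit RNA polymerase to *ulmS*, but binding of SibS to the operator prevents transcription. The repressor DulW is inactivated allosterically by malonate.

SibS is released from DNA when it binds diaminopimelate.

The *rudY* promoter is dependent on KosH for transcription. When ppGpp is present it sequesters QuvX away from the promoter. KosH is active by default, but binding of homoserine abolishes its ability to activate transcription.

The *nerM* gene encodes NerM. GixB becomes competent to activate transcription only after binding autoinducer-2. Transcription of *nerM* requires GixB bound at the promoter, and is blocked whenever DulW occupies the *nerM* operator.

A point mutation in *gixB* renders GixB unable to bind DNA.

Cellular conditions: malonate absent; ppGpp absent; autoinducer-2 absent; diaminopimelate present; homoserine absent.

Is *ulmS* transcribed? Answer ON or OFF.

ON

ppGpp is absent, so QuvX is active.
Diaminopimelate is present, so SibS is inactive.
GixB is non-functional in this strain, so it has no effect.
Malonate is absent, so DulW is active.
With repressor DulW bound, *nerM* is not transcribed.
So NerM is not produced.
Activator QuvX is present, so *ulmS* is transcribed.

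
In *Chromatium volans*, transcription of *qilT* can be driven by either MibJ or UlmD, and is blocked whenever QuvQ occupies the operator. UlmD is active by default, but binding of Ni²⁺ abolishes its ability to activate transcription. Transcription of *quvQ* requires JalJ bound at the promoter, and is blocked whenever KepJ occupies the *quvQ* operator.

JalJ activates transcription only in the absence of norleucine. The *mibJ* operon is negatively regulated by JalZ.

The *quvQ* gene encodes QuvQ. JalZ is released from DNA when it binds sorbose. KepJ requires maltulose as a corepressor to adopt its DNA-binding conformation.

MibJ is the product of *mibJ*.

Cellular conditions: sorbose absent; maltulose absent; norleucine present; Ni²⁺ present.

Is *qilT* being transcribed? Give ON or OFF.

OFF

Sorbose is absent, so JalZ is active.
With repressor JalZ bound, *mibJ* is not transcribed.
So MibJ is not produced.
Ni²⁺ is present, so UlmD is inactive.
Norleucine is present, so JalJ is inactive.
Maltulose is absent, so KepJ is inactive.
Required activator JalJ is absent, so *quvQ* is not transcribed.
So QuvQ is not produced.
No activator is available at the *qilT* promoter, so *qilT* is not transcribed.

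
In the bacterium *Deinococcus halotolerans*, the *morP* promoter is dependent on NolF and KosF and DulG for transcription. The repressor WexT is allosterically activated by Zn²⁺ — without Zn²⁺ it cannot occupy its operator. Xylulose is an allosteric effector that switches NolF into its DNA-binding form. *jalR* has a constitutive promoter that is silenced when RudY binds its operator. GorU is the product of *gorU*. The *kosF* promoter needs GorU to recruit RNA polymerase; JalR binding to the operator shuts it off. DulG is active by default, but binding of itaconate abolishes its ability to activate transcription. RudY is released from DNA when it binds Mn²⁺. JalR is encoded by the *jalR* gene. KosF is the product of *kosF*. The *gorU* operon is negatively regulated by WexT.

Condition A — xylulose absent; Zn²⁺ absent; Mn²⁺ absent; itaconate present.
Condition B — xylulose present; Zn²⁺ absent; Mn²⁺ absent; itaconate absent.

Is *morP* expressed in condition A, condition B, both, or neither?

Condition A:
Xylulose is absent, so NolF is inactive.
Zn²⁺ is absent, so WexT is inactive.
With no repressor bound, *gorU* is transcribed.
So GorU is produced and active.
Mn²⁺ is absent, so RudY is active.
With repressor RudY bound, *jalR* is not transcribed.
So JalR is not produced.
No repressor is bound and GorU is active, so *kosF* is transcribed.
So KosF is produced and active.
Itaconate is present, so DulG is inactive.
Required activator NolF is absent, so *morP* is not transcribed.
→ *morP* is OFF in A.
Condition B:
Xylulose is present, so NolF is active.
Zn²⁺ is absent, so WexT is inactive.
With no repressor bound, *gorU* is transcribed.
So GorU is produced and active.
Mn²⁺ is absent, so RudY is active.
With repressor RudY bound, *jalR* is not transcribed.
So JalR is not produced.
No repressor is bound and GorU is active, so *kosF* is transcribed.
So KosF is produced and active.
Itaconate is absent, so DulG is active.
No repressor is bound and NolF and KosF and DulG are active, so *morP* is transcribed.
→ *morP* is ON in B.

B only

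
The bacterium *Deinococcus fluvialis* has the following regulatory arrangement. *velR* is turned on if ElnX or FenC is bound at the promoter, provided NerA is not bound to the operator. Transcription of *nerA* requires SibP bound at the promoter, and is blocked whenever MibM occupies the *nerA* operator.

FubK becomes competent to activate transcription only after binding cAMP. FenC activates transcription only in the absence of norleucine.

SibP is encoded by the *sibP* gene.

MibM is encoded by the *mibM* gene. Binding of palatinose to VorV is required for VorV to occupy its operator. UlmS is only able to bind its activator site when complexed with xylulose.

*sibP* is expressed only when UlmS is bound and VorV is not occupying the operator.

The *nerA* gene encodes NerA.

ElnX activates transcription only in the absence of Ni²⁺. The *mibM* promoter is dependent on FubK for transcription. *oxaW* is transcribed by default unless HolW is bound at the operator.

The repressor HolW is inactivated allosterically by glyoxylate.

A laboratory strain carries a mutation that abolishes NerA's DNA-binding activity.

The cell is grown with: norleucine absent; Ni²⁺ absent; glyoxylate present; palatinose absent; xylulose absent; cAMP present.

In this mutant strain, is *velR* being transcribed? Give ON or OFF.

ON

Ni²⁺ is absent, so ElnX is active.
NerA is non-functional in this strain, so it has no effect.
Norleucine is absent, so FenC is active.
Activator ElnX is present, so *velR* is transcribed.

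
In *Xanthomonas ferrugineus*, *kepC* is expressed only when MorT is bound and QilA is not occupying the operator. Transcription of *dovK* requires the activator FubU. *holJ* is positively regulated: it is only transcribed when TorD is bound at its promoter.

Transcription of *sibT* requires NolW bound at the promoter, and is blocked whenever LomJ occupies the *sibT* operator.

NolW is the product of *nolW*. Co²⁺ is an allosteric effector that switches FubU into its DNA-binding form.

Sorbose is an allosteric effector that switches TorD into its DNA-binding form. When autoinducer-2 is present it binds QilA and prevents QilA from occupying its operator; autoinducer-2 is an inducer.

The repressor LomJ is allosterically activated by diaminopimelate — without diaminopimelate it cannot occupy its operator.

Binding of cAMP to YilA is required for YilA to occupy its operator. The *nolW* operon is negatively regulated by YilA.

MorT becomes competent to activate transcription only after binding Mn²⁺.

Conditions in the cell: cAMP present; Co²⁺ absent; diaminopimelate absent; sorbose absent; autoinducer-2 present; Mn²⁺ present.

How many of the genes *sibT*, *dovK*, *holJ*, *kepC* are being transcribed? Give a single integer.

1

Diaminopimelate is absent, so LomJ is inactive.
cAMP is present, so YilA is active.
With repressor YilA bound, *nolW* is not transcribed.
So NolW is not produced.
Required activator NolW is absent, so *sibT* is not transcribed.
→ *sibT* is OFF.
Co²⁺ is absent, so FubU is inactive.
Required activator FubU is absent, so *dovK* is not transcribed.
→ *dovK* is OFF.
Sorbose is absent, so TorD is inactive.
Required activator TorD is absent, so *holJ* is not transcribed.
→ *holJ* is OFF.
Autoinducer-2 is present, so QilA is inactive.
Mn²⁺ is present, so MorT is active.
No repressor is bound and MorT is active, so *kepC* is transcribed.
→ *kepC* is ON.
1 of the 4 genes is transcribed.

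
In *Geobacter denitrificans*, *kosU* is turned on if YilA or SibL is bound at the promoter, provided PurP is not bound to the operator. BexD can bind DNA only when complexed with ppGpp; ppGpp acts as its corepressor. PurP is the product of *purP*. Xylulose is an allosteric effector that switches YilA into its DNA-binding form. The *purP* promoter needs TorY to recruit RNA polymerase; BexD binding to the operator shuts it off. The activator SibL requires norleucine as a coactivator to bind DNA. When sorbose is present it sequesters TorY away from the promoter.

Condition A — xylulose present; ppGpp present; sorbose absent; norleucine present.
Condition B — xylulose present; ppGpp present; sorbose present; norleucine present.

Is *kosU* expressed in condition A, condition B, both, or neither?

Condition A:
Xylulose is present, so YilA is active.
ppGpp is present, so BexD is active.
Sorbose is absent, so TorY is active.
With repressor BexD bound, *purP* is not transcribed.
So PurP is not produced.
Norleucine is present, so SibL is active.
Activator YilA is present, so *kosU* is transcribed.
→ *kosU* is ON in A.
Condition B:
Xylulose is present, so YilA is active.
ppGpp is present, so BexD is active.
Sorbose is present, so TorY is inactive.
With repressor BexD bound, *purP* is not transcribed.
So PurP is not produced.
Norleucine is present, so SibL is active.
Activator YilA is present, so *kosU* is transcribed.
→ *kosU* is ON in B.

both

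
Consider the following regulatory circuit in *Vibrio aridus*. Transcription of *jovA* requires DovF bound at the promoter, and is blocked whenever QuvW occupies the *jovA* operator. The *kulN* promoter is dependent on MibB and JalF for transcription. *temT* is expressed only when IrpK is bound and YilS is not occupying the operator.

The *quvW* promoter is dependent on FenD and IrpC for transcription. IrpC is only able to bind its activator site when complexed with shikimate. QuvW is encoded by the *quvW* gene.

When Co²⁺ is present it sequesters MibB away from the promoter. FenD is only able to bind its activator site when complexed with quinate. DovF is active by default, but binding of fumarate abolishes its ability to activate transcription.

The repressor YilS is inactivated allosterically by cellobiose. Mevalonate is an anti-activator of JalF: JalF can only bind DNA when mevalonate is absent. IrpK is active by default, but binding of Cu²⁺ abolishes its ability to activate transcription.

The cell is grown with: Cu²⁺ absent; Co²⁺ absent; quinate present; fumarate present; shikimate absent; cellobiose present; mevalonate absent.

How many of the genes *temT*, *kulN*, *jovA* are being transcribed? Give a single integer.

Cellobiose is present, so YilS is inactive.
Cu²⁺ is absent, so IrpK is active.
No repressor is bound and IrpK is active, so *temT* is transcribed.
→ *temT* is ON.
Co²⁺ is absent, so MibB is active.
Mevalonate is absent, so JalF is active.
No repressor is bound and MibB and JalF are active, so *kulN* is transcribed.
→ *kulN* is ON.
Fumarate is present, so DovF is inactive.
Quinate is present, so FenD is active.
Shikimate is absent, so IrpC is inactive.
Required activator IrpC is absent, so *quvW* is not transcribed.
So QuvW is not produced.
Required activator DovF is absent, so *jovA* is not transcribed.
→ *jovA* is OFF.
2 of the 3 genes are transcribed.

2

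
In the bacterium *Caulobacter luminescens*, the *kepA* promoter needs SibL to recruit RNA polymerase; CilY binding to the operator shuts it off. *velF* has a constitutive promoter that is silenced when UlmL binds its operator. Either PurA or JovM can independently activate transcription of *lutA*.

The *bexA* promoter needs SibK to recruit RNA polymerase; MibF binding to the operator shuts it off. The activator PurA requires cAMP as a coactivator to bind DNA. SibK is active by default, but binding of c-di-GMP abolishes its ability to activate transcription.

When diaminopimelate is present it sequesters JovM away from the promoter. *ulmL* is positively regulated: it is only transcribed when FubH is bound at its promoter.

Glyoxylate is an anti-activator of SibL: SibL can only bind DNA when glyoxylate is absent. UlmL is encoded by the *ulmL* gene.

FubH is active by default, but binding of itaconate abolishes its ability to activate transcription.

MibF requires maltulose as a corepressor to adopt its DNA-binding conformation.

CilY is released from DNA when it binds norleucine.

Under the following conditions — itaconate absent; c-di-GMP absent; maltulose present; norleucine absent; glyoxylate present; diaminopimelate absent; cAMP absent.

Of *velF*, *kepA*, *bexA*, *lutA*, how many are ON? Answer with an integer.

1

Itaconate is absent, so FubH is active.
No repressor is bound and FubH is active, so *ulmL* is transcribed.
So UlmL is produced and active.
With repressor UlmL bound, *velF* is not transcribed.
→ *velF* is OFF.
Norleucine is absent, so CilY is active.
Glyoxylate is present, so SibL is inactive.
With repressor CilY bound, *kepA* is not transcribed.
→ *kepA* is OFF.
c-di-GMP is absent, so SibK is active.
Maltulose is present, so MibF is active.
With repressor MibF bound, *bexA* is not transcribed.
→ *bexA* is OFF.
cAMP is absent, so PurA is inactive.
Diaminopimelate is absent, so JovM is active.
Activator JovM is present, so *lutA* is transcribed.
→ *lutA* is ON.
1 of the 4 genes is transcribed.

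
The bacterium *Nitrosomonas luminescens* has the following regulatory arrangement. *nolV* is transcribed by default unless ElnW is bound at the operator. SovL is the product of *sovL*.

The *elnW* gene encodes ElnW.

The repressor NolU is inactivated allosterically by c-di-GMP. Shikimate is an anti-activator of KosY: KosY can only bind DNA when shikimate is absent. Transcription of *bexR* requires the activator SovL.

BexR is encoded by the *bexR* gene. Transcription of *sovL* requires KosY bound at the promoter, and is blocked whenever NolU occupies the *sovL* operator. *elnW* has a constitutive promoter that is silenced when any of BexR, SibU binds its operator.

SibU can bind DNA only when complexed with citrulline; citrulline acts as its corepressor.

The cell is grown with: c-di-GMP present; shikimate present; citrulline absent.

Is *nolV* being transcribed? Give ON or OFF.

OFF

Shikimate is present, so KosY is inactive.
c-di-GMP is present, so NolU is inactive.
Required activator KosY is absent, so *sovL* is not transcribed.
So SovL is not produced.
Required activator SovL is absent, so *bexR* is not transcribed.
So BexR is not produced.
Citrulline is absent, so SibU is inactive.
With no repressor bound, *elnW* is transcribed.
So ElnW is produced and active.
With repressor ElnW bound, *nolV* is not transcribed.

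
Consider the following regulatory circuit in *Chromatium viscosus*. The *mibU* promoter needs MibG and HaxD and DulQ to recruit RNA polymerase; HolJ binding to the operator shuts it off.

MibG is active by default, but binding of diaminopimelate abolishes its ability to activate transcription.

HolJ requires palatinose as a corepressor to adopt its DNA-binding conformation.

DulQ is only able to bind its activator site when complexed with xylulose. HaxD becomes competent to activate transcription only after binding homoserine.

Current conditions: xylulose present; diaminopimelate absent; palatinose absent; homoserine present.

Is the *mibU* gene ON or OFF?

Palatinose is absent, so HolJ is inactive.
Diaminopimelate is absent, so MibG is active.
Homoserine is present, so HaxD is active.
Xylulose is present, so DulQ is active.
No repressor is bound and MibG and HaxD and DulQ are active, so *mibU* is transcribed.

ON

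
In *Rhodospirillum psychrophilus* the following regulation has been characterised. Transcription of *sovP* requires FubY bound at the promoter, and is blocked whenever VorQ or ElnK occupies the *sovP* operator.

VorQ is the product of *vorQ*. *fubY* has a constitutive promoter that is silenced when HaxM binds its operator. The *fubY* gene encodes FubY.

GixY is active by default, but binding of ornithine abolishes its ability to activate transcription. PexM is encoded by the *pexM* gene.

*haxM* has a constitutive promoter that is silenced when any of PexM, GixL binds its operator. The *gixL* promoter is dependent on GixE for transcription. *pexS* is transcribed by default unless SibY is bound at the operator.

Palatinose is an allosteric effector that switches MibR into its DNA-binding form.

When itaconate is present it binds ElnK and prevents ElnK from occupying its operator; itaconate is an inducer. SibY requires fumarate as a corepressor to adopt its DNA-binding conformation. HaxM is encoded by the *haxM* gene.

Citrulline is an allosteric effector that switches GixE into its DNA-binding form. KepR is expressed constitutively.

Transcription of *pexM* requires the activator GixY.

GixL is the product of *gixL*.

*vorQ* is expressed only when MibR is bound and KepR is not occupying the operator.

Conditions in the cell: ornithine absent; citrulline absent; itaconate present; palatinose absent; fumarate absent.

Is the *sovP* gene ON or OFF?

ON

KepR is produced constitutively and is active.
Palatinose is absent, so MibR is inactive.
With repressor KepR bound, *vorQ* is not transcribed.
So VorQ is not produced.
Itaconate is present, so ElnK is inactive.
Ornithine is absent, so GixY is active.
No repressor is bound and GixY is active, so *pexM* is transcribed.
So PexM is produced and active.
Citrulline is absent, so GixE is inactive.
Required activator GixE is absent, so *gixL* is not transcribed.
So GixL is not produced.
With repressor PexM bound, *haxM* is not transcribed.
So HaxM is not produced.
With no repressor bound, *fubY* is transcribed.
So FubY is produced and active.
No repressor is bound and FubY is active, so *sovP* is transcribed.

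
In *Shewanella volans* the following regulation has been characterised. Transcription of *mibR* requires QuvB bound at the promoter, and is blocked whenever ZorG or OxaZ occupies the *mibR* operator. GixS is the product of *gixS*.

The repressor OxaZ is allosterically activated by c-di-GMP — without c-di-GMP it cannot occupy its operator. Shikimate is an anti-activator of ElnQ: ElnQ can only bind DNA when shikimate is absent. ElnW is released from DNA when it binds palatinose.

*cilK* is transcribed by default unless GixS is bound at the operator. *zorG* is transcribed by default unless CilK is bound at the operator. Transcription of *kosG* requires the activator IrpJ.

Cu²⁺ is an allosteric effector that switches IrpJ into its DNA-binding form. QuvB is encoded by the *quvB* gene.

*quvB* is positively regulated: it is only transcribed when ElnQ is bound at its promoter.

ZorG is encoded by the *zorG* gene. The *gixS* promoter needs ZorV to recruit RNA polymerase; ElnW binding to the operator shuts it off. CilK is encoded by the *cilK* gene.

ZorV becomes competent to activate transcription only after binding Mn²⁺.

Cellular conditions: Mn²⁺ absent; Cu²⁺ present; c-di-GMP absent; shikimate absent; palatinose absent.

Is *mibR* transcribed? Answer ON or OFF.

ON

Mn²⁺ is absent, so ZorV is inactive.
Palatinose is absent, so ElnW is active.
With repressor ElnW bound, *gixS* is not transcribed.
So GixS is not produced.
With no repressor bound, *cilK* is transcribed.
So CilK is produced and active.
With repressor CilK bound, *zorG* is not transcribed.
So ZorG is not produced.
c-di-GMP is absent, so OxaZ is inactive.
Shikimate is absent, so ElnQ is active.
No repressor is bound and ElnQ is active, so *quvB* is transcribed.
So QuvB is produced and active.
No repressor is bound and QuvB is active, so *mibR* is transcribed.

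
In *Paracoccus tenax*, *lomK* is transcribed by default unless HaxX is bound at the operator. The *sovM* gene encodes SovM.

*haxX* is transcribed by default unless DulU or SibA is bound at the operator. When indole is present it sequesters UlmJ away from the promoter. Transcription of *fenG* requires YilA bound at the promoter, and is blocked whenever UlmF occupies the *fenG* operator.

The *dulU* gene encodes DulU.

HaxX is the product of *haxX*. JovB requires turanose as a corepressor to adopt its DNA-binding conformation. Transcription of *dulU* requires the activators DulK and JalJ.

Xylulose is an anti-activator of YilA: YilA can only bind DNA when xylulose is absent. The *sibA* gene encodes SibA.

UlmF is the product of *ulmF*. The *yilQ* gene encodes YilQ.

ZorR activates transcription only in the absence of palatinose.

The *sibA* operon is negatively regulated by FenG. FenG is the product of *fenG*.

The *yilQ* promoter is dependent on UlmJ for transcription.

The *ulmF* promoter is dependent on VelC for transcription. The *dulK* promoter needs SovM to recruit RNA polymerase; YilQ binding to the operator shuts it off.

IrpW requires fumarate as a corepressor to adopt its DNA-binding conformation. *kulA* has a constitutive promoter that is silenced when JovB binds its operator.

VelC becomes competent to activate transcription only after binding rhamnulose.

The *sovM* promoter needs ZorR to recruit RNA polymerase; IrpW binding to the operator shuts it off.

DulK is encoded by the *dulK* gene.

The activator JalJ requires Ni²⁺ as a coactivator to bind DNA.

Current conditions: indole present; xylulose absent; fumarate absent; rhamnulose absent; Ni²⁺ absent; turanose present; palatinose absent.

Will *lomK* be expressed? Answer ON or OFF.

Indole is present, so UlmJ is inactive.
Required activator UlmJ is absent, so *yilQ* is not transcribed.
So YilQ is not produced.
Palatinose is absent, so ZorR is active.
Fumarate is absent, so IrpW is inactive.
No repressor is bound and ZorR is active, so *sovM* is transcribed.
So SovM is produced and active.
No repressor is bound and SovM is active, so *dulK* is transcribed.
So DulK is produced and active.
Ni²⁺ is absent, so JalJ is inactive.
Required activator JalJ is absent, so *dulU* is not transcribed.
So DulU is not produced.
Xylulose is absent, so YilA is active.
Rhamnulose is absent, so VelC is inactive.
Required activator VelC is absent, so *ulmF* is not transcribed.
So UlmF is not produced.
No repressor is bound and YilA is active, so *fenG* is transcribed.
So FenG is produced and active.
With repressor FenG bound, *sibA* is not transcribed.
So SibA is not produced.
With no repressor bound, *haxX* is transcribed.
So HaxX is produced and active.
With repressor HaxX bound, *lomK* is not transcribed.

OFF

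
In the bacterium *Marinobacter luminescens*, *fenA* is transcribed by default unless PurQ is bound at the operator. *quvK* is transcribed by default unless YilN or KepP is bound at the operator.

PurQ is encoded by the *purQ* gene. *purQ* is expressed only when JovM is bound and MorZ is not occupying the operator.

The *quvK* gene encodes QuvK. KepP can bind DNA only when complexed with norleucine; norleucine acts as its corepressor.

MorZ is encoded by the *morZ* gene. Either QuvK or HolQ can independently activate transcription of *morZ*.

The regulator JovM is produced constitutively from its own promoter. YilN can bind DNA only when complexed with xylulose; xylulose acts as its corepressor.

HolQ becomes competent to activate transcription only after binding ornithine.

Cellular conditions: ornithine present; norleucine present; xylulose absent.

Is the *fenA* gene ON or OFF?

Xylulose is absent, so YilN is inactive.
Norleucine is present, so KepP is active.
With repressor KepP bound, *quvK* is not transcribed.
So QuvK is not produced.
Ornithine is present, so HolQ is active.
Activator HolQ is present, so *morZ* is transcribed.
So MorZ is produced and active.
JovM is produced constitutively and is active.
With repressor MorZ bound, *purQ* is not transcribed.
So PurQ is not produced.
With no repressor bound, *fenA* is transcribed.

ON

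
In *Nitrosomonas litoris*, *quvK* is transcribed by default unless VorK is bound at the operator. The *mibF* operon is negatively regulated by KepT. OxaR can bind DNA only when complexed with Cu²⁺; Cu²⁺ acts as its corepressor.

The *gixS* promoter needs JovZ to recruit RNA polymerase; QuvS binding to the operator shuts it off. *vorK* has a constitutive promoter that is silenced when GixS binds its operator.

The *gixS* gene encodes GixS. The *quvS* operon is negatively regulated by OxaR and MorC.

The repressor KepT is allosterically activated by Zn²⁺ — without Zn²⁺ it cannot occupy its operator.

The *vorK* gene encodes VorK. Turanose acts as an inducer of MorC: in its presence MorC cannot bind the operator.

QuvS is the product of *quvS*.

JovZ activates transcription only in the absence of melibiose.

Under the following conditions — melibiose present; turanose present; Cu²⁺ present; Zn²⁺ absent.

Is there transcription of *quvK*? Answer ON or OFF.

OFF

Cu²⁺ is present, so OxaR is active.
Turanose is present, so MorC is inactive.
With repressor OxaR bound, *quvS* is not transcribed.
So QuvS is not produced.
Melibiose is present, so JovZ is inactive.
Required activator JovZ is absent, so *gixS* is not transcribed.
So GixS is not produced.
With no repressor bound, *vorK* is transcribed.
So VorK is produced and active.
With repressor VorK bound, *quvK* is not transcribed.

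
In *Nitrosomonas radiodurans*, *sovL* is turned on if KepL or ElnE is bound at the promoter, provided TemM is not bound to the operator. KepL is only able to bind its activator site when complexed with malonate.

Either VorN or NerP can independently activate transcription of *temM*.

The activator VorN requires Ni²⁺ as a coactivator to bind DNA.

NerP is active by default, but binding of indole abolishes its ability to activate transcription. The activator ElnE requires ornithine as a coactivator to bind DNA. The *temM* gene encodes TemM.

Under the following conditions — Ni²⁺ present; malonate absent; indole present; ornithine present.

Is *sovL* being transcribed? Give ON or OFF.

Ni²⁺ is present, so VorN is active.
Indole is present, so NerP is inactive.
Activator VorN is present, so *temM* is transcribed.
So TemM is produced and active.
Malonate is absent, so KepL is inactive.
Ornithine is present, so ElnE is active.
With repressor TemM bound, *sovL* is not transcribed.

OFF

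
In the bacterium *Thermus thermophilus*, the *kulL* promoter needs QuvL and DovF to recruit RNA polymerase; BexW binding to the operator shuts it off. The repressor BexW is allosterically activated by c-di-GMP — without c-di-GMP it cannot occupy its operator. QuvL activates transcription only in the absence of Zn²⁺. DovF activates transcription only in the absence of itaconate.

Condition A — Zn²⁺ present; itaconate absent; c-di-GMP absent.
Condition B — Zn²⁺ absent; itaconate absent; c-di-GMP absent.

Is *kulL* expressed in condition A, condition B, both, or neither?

B only

Condition A:
Zn²⁺ is present, so QuvL is inactive.
Itaconate is absent, so DovF is active.
c-di-GMP is absent, so BexW is inactive.
Required activator QuvL is absent, so *kulL* is not transcribed.
→ *kulL* is OFF in A.
Condition B:
Zn²⁺ is absent, so QuvL is active.
Itaconate is absent, so DovF is active.
c-di-GMP is absent, so BexW is inactive.
No repressor is bound and QuvL and DovF are active, so *kulL* is transcribed.
→ *kulL* is ON in B.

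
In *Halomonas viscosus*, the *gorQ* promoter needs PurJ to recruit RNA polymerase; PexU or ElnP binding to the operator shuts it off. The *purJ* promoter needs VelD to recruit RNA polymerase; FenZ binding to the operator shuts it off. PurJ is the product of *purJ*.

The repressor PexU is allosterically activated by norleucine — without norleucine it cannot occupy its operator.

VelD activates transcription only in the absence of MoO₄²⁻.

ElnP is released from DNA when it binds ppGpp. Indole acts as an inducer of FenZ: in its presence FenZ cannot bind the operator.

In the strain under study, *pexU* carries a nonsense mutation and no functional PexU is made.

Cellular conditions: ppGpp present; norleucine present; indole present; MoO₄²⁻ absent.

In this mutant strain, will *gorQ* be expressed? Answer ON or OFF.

ON

PexU is non-functional in this strain, so it has no effect.
ppGpp is present, so ElnP is inactive.
Indole is present, so FenZ is inactive.
MoO₄²⁻ is absent, so VelD is active.
No repressor is bound and VelD is active, so *purJ* is transcribed.
So PurJ is produced and active.
No repressor is bound and PurJ is active, so *gorQ* is transcribed.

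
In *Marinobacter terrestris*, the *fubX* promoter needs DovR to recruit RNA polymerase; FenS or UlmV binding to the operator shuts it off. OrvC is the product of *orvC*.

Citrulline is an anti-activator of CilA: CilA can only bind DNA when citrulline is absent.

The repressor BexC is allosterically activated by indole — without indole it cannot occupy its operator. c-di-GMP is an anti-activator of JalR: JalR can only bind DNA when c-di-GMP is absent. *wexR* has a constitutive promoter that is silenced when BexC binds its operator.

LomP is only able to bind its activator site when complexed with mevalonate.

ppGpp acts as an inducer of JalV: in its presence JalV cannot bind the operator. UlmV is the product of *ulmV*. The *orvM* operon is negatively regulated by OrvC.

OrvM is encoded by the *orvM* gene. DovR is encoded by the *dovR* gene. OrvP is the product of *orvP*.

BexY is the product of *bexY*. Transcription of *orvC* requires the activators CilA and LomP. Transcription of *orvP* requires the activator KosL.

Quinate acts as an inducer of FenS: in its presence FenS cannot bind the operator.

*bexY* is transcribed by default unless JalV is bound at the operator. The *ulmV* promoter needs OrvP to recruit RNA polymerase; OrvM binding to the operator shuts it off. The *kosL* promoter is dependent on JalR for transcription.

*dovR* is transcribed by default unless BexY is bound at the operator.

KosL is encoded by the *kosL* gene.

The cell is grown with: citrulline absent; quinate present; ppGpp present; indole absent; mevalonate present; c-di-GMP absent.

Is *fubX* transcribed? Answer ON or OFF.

OFF

Quinate is present, so FenS is inactive.
Citrulline is absent, so CilA is active.
Mevalonate is present, so LomP is active.
No repressor is bound and CilA and LomP are active, so *orvC* is transcribed.
So OrvC is produced and active.
With repressor OrvC bound, *orvM* is not transcribed.
So OrvM is not produced.
c-di-GMP is absent, so JalR is active.
No repressor is bound and JalR is active, so *kosL* is transcribed.
So KosL is produced and active.
No repressor is bound and KosL is active, so *orvP* is transcribed.
So OrvP is produced and active.
No repressor is bound and OrvP is active, so *ulmV* is transcribed.
So UlmV is produced and active.
ppGpp is present, so JalV is inactive.
With no repressor bound, *bexY* is transcribed.
So BexY is produced and active.
With repressor BexY bound, *dovR* is not transcribed.
So DovR is not produced.
With repressor UlmV bound, *fubX* is not transcribed.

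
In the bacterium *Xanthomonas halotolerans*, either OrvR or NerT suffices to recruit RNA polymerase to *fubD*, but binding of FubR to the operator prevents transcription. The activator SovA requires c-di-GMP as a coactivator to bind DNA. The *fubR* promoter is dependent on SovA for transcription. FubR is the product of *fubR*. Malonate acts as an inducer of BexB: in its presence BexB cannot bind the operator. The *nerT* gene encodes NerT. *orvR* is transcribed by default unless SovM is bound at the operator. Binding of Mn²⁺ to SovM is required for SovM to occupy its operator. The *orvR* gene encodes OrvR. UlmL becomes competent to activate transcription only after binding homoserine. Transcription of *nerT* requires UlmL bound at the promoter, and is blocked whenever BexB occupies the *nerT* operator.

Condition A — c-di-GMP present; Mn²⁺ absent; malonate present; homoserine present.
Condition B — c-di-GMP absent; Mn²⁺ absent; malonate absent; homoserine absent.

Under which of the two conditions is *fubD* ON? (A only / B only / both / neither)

Condition A:
c-di-GMP is present, so SovA is active.
No repressor is bound and SovA is active, so *fubR* is transcribed.
So FubR is produced and active.
Mn²⁺ is absent, so SovM is inactive.
With no repressor bound, *orvR* is transcribed.
So OrvR is produced and active.
Malonate is present, so BexB is inactive.
Homoserine is present, so UlmL is active.
No repressor is bound and UlmL is active, so *nerT* is transcribed.
So NerT is produced and active.
With repressor FubR bound, *fubD* is not transcribed.
→ *fubD* is OFF in A.
Condition B:
c-di-GMP is absent, so SovA is inactive.
Required activator SovA is absent, so *fubR* is not transcribed.
So FubR is not produced.
Mn²⁺ is absent, so SovM is inactive.
With no repressor bound, *orvR* is transcribed.
So OrvR is produced and active.
Malonate is absent, so BexB is active.
Homoserine is absent, so UlmL is inactive.
With repressor BexB bound, *nerT* is not transcribed.
So NerT is not produced.
Activator OrvR is present, so *fubD* is transcribed.
→ *fubD* is ON in B.

B only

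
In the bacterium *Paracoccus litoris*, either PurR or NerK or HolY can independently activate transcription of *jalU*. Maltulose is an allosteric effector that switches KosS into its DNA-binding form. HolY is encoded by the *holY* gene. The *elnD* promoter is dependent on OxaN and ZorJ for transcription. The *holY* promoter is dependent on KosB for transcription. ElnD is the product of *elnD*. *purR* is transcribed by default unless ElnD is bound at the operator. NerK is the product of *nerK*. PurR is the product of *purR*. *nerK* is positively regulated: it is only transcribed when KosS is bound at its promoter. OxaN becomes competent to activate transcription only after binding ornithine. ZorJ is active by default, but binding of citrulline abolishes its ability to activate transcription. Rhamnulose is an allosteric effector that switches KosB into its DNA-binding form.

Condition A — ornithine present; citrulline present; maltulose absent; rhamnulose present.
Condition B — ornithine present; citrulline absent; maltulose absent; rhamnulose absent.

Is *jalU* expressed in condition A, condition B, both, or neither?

Condition A:
Ornithine is present, so OxaN is active.
Citrulline is present, so ZorJ is inactive.
Required activator ZorJ is absent, so *elnD* is not transcribed.
So ElnD is not produced.
With no repressor bound, *purR* is transcribed.
So PurR is produced and active.
Maltulose is absent, so KosS is inactive.
Required activator KosS is absent, so *nerK* is not transcribed.
So NerK is not produced.
Rhamnulose is present, so KosB is active.
No repressor is bound and KosB is active, so *holY* is transcribed.
So HolY is produced and active.
Activator PurR is present, so *jalU* is transcribed.
→ *jalU* is ON in A.
Condition B:
Ornithine is present, so OxaN is active.
Citrulline is absent, so ZorJ is active.
No repressor is bound and OxaN and ZorJ are active, so *elnD* is transcribed.
So ElnD is produced and active.
With repressor ElnD bound, *purR* is not transcribed.
So PurR is not produced.
Maltulose is absent, so KosS is inactive.
Required activator KosS is absent, so *nerK* is not transcribed.
So NerK is not produced.
Rhamnulose is absent, so KosB is inactive.
Required activator KosB is absent, so *holY* is not transcribed.
So HolY is not produced.
No activator is available at the *jalU* promoter, so *jalU* is not transcribed.
→ *jalU* is OFF in B.

A only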